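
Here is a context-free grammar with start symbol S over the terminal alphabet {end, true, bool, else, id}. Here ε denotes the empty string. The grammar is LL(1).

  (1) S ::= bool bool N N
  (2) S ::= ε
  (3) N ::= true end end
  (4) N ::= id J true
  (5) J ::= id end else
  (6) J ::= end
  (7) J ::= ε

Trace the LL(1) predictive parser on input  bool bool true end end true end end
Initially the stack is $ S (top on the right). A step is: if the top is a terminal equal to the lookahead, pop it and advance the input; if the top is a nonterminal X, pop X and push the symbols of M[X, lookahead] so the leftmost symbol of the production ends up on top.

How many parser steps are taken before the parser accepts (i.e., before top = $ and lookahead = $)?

      Stack             Input                                  Action
   1  $ S               bool bool true end end true end end $  expand S ::= bool bool N N
   2  $ N N bool bool   bool bool true end end true end end $  match bool
   3  $ N N bool        bool true end end true end end $       match bool
   4  $ N N             true end end true end end $            expand N ::= true end end
   5  $ N end end true  true end end true end end $            match true
   6  $ N end end       end end true end end $                 match end
   7  $ N end           end true end end $                     match end
   8  $ N               true end end $                         expand N ::= true end end
   9  $ end end true    true end end $                         match true
  10  $ end end         end end $                              match end
  11  $ end             end $                                  match end
Accept reached after 11 steps.

11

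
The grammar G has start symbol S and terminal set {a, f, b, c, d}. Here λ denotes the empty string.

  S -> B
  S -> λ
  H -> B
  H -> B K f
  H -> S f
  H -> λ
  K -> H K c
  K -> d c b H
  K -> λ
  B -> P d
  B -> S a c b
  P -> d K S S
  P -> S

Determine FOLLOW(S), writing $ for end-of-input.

FIRST(S): from S->B we get {a, d}; from S->λ we get {λ}. So FIRST(S) = {λ, a, d}.
FIRST(P): from P->d K S S we get {d}; from P->S we get {λ, a, d}. So FIRST(P) = {λ, a, d}.
FIRST(B): from B->P d we get {a, d}; from B->S a c b we get {a, d}. So FIRST(B) = {a, d}.
FIRST(H): from H->B we get {a, d}; from H->B K f we get {a, d}; from H->S f we get {a, d, f}; from H->λ we get {λ}. So FIRST(H) = {λ, a, d, f}.
FIRST(K): from K->H K c we get {a, c, d, f}; from K->d c b H we get {d}; from K->λ we get {λ}. So FIRST(K) = {λ, a, c, d, f}.
FOLLOW(S) includes $ since S is the start symbol.
FOLLOW(P): in B->P d, P is followed by d with FIRST {d}. Thus FOLLOW(P) = {d}.
FOLLOW(S): in H->S f, S is followed by f with FIRST {f}; in B->S a c b, S is followed by a c b with FIRST {a}; in P->d K S S (occurrence 1), S is followed by S with FIRST {λ, a, d}; in P->d K S S (occurrence 1), the suffix after S is nullable, so FOLLOW(S) ⊇ FOLLOW(P) = {d}; in P->d K S S (occurrence 2), the suffix after S is empty, so FOLLOW(S) ⊇ FOLLOW(P) = {d}; in P->S, the suffix after S is empty, so FOLLOW(S) ⊇ FOLLOW(P) = {d}. Thus FOLLOW(S) = {$, a, d, f}.
FOLLOW(K): in H->B K f, K is followed by f with FIRST {f}; in K->H K c, K is followed by c with FIRST {c}; in P->d K S S, K is followed by S S with FIRST {λ, a, d}; in P->d K S S, the suffix after K is nullable, so FOLLOW(K) ⊇ FOLLOW(P) = {d}. Thus FOLLOW(K) = {a, c, d, f}.
FOLLOW(H): in K->H K c, H is followed by K c with FIRST {a, c, d, f}; in K->d c b H, the suffix after H is empty, so FOLLOW(H) ⊇ FOLLOW(K) = {a, c, d, f}. Thus FOLLOW(H) = {a, c, d, f}.
FOLLOW(B): in S->B, the suffix after B is empty, so FOLLOW(B) ⊇ FOLLOW(S) = {$, a, d, f}; in H->B, the suffix after B is empty, so FOLLOW(B) ⊇ FOLLOW(H) = {a, c, d, f}; in H->B K f, B is followed by K f with FIRST {a, c, d, f}. Thus FOLLOW(B) = {$, a, c, d, f}.

{$, a, d, f}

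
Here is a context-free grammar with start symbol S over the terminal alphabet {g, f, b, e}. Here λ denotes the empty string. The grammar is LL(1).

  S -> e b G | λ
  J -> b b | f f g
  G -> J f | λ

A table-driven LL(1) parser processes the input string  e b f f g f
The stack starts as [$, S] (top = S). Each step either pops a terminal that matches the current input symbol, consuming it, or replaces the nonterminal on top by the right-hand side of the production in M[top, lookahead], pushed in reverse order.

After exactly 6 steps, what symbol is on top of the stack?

f

     Stack      Input          Action
  1  $ S        e b f f g f $  expand S -> e b G
  2  $ G b e    e b f f g f $  match e
  3  $ G b      b f f g f $    match b
  4  $ G        f f g f $      expand G -> J f
  5  $ f J      f f g f $      expand J -> f f g
  6  $ f g f f  f f g f $      match f
Stack after step 6: $ f g f (top = f).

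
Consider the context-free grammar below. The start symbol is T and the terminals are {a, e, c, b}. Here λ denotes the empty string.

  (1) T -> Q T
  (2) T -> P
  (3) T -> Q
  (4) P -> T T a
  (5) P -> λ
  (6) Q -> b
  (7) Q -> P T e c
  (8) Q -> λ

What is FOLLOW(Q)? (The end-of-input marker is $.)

{$, a, b, e}

FIRST(T): from T->Q T we get {λ, a, b, e}; from T->P we get {λ, a, b, e}; from T->Q we get {λ, a, b, e}. So FIRST(T) = {λ, a, b, e}.
FIRST(P): from P->T T a we get {a, b, e}; from P->λ we get {λ}. So FIRST(P) = {λ, a, b, e}.
FIRST(Q): from Q->b we get {b}; from Q->P T e c we get {a, b, e}; from Q->λ we get {λ}. So FIRST(Q) = {λ, a, b, e}.
FOLLOW(T) includes $ since T is the start symbol.
FOLLOW(T): in T->Q T, the suffix after T is empty (adds nothing new); in P->T T a (occurrence 1), T is followed by T a with FIRST {a, b, e}; in P->T T a (occurrence 2), T is followed by a with FIRST {a}; in Q->P T e c, T is followed by e c with FIRST {e}. Thus FOLLOW(T) = {$, a, b, e}.
FOLLOW(P): in T->P, the suffix after P is empty, so FOLLOW(P) ⊇ FOLLOW(T) = {$, a, b, e}; in Q->P T e c, P is followed by T e c with FIRST {a, b, e}. Thus FOLLOW(P) = {$, a, b, e}.
FOLLOW(Q): in T->Q T, Q is followed by T with FIRST {λ, a, b, e}; in T->Q T, the suffix after Q is nullable, so FOLLOW(Q) ⊇ FOLLOW(T) = {$, a, b, e}; in T->Q, the suffix after Q is empty, so FOLLOW(Q) ⊇ FOLLOW(T) = {$, a, b, e}. Thus FOLLOW(Q) = {$, a, b, e}.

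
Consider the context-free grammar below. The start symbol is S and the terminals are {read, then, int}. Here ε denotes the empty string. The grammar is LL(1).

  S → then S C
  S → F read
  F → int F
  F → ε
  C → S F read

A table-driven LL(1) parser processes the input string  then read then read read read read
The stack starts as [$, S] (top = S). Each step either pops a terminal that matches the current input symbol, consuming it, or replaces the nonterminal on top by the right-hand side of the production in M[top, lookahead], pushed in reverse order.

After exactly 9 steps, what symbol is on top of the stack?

F

step 1: stack=$ S  input=then read then read read read read $  — expand S → then S C
step 2: stack=$ C S then  input=then read then read read read read $  — match then
step 3: stack=$ C S  input=read then read read read read $  — expand S → F read
step 4: stack=$ C read F  input=read then read read read read $  — expand F → ε
step 5: stack=$ C read  input=read then read read read read $  — match read
step 6: stack=$ C  input=then read read read read $  — expand C → S F read
step 7: stack=$ read F S  input=then read read read read $  — expand S → then S C
step 8: stack=$ read F C S then  input=then read read read read $  — match then
step 9: stack=$ read F C S  input=read read read read $  — expand S → F read
Stack after step 9: $ read F C read F (top = F).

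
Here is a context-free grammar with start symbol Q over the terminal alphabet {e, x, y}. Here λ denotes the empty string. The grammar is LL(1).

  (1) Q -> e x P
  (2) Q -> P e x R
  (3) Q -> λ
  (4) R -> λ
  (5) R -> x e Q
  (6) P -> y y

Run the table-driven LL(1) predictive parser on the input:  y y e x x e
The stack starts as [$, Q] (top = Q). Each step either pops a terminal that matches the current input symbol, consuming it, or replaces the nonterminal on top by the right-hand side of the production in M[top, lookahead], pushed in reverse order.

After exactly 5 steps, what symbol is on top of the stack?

x

step 1: stack=$ Q  input=y y e x x e $  — expand Q -> P e x R
step 2: stack=$ R x e P  input=y y e x x e $  — expand P -> y y
step 3: stack=$ R x e y y  input=y y e x x e $  — match y
step 4: stack=$ R x e y  input=y e x x e $  — match y
step 5: stack=$ R x e  input=e x x e $  — match e
Stack after step 5: $ R x (top = x).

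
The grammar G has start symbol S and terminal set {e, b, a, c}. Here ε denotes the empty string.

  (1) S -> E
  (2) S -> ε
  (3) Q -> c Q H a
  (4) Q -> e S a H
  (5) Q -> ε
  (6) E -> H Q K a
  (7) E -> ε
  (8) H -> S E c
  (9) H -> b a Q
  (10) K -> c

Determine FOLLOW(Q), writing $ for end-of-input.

FIRST(Q): from Q->c Q H a we get {c}; from Q->e S a H we get {e}; from Q->ε we get {ε}. So FIRST(Q) = {ε, c, e}.
FIRST(K): from K->c we get {c}. So FIRST(K) = {c}.
FIRST(S): from S->E we get {ε, b, c}; from S->ε we get {ε}. So FIRST(S) = {ε, b, c}.
FIRST(E): from E->H Q K a we get {b, c}; from E->ε we get {ε}. So FIRST(E) = {ε, b, c}.
FIRST(H): from H->S E c we get {b, c}; from H->b a Q we get {b}. So FIRST(H) = {b, c}.
FOLLOW(S) includes $ since S is the start symbol.
FOLLOW(S): in Q->e S a H, S is followed by a H with FIRST {a}; in H->S E c, S is followed by E c with FIRST {b, c}. Thus FOLLOW(S) = {$, a, b, c}.
FOLLOW(E): in S->E, the suffix after E is empty, so FOLLOW(E) ⊇ FOLLOW(S) = {$, a, b, c}; in H->S E c, E is followed by c with FIRST {c}. Thus FOLLOW(E) = {$, a, b, c}.
FOLLOW(K): in E->H Q K a, K is followed by a with FIRST {a}. Thus FOLLOW(K) = {a}.
FOLLOW(Q): in Q->c Q H a, Q is followed by H a with FIRST {b, c}; in E->H Q K a, Q is followed by K a with FIRST {c}; in H->b a Q, the suffix after Q is empty, so FOLLOW(Q) ⊇ FOLLOW(H) = {a, b, c, e}. Thus FOLLOW(Q) = {a, b, c, e}.
FOLLOW(H): in Q->c Q H a, H is followed by a with FIRST {a}; in Q->e S a H, the suffix after H is empty, so FOLLOW(H) ⊇ FOLLOW(Q) = {a, b, c, e}; in E->H Q K a, H is followed by Q K a with FIRST {c, e}. Thus FOLLOW(H) = {a, b, c, e}.

{a, b, c, e}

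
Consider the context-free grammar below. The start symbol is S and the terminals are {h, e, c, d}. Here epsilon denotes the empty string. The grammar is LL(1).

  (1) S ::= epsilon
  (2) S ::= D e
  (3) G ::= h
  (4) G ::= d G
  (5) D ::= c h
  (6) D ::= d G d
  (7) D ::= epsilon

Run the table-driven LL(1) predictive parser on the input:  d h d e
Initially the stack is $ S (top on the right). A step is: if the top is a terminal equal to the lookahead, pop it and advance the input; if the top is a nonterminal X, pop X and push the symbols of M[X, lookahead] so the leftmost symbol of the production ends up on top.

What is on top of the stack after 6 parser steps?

e

     Stack      Input      Action
  1  $ S        d h d e $  expand S ::= D e
  2  $ e D      d h d e $  expand D ::= d G d
  3  $ e d G d  d h d e $  match d
  4  $ e d G    h d e $    expand G ::= h
  5  $ e d h    h d e $    match h
  6  $ e d      d e $      match d
Stack after step 6: $ e (top = e).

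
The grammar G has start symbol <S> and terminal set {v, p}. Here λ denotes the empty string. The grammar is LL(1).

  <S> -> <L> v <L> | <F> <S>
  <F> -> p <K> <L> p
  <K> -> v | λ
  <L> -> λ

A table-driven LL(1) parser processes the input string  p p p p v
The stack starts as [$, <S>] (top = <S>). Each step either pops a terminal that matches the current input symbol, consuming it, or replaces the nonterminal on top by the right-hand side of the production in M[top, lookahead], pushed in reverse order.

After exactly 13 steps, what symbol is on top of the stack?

step 1: stack=$ <S>  input=p p p p v $  — expand <S> -> <F> <S>
step 2: stack=$ <S> <F>  input=p p p p v $  — expand <F> -> p <K> <L> p
step 3: stack=$ <S> p <L> <K> p  input=p p p p v $  — match p
step 4: stack=$ <S> p <L> <K>  input=p p p v $  — expand <K> -> λ
step 5: stack=$ <S> p <L>  input=p p p v $  — expand <L> -> λ
step 6: stack=$ <S> p  input=p p p v $  — match p
step 7: stack=$ <S>  input=p p v $  — expand <S> -> <F> <S>
step 8: stack=$ <S> <F>  input=p p v $  — expand <F> -> p <K> <L> p
step 9: stack=$ <S> p <L> <K> p  input=p p v $  — match p
step 10: stack=$ <S> p <L> <K>  input=p v $  — expand <K> -> λ
step 11: stack=$ <S> p <L>  input=p v $  — expand <L> -> λ
step 12: stack=$ <S> p  input=p v $  — match p
step 13: stack=$ <S>  input=v $  — expand <S> -> <L> v <L>
Stack after step 13: $ <L> v <L> (top = <L>).

<L>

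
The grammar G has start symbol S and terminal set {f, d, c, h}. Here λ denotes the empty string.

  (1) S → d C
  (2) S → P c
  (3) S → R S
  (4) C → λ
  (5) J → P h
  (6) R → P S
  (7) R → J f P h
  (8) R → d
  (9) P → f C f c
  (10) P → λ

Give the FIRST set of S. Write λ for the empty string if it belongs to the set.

FIRST(C) = {λ}
FIRST(P) = {λ, f}
FIRST(J) = {f, h}  (via P h)
FIRST(S) = {c, d, f, h}  (via P c, R S)
FIRST(R) = {c, d, f, h}  (via P S, J f P h)

{c, d, f, h}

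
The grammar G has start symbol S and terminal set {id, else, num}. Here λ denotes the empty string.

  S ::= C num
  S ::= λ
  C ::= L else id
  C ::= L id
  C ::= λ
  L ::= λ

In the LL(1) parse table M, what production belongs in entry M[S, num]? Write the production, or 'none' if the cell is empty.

FIRST(L): from L::=λ we get {λ}. So FIRST(L) = {λ}.
FIRST(C): from C::=L else id we get {else}; from C::=L id we get {id}; from C::=λ we get {λ}. So FIRST(C) = {λ, else, id}.
FIRST(S): from S::=C num we get {else, id, num}; from S::=λ we get {λ}. So FIRST(S) = {λ, else, id, num}.
FOLLOW(S) includes $ since S is the start symbol.
FOLLOW(S): S appears on no right-hand side. Thus FOLLOW(S) = {$}.
For S ::= C num: FIRST(C num) = {else, id, num}, so it goes in M[S, t] for t ∈ {else, id, num}.
For S ::= λ: FIRST(λ) = {λ}, so it goes in M[S, t] for t ∈ {}; since λ ∈ FIRST, also for every t ∈ FOLLOW(S) = {$}.

S ::= C num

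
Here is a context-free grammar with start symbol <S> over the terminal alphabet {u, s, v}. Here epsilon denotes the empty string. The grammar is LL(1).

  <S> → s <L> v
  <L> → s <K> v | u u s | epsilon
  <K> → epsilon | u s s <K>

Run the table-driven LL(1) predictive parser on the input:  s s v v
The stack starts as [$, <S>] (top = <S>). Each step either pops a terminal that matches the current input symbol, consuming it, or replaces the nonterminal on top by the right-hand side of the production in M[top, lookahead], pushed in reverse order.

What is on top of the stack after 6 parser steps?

step 1: stack=$ <S>  input=s s v v $  — expand <S> → s <L> v
step 2: stack=$ v <L> s  input=s s v v $  — match s
step 3: stack=$ v <L>  input=s v v $  — expand <L> → s <K> v
step 4: stack=$ v v <K> s  input=s v v $  — match s
step 5: stack=$ v v <K>  input=v v $  — expand <K> → epsilon
step 6: stack=$ v v  input=v v $  — match v
Stack after step 6: $ v (top = v).

v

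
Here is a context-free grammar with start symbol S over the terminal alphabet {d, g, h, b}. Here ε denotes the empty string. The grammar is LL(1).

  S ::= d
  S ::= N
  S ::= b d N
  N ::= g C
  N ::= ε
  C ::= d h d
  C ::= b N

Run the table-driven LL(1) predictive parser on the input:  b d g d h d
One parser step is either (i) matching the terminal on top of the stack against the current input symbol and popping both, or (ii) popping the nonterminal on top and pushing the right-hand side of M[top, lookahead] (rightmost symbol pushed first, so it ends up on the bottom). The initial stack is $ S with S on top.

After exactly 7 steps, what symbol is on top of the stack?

h

     Stack    Input          Action
  1  $ S      b d g d h d $  expand S ::= b d N
  2  $ N d b  b d g d h d $  match b
  3  $ N d    d g d h d $    match d
  4  $ N      g d h d $      expand N ::= g C
  5  $ C g    g d h d $      match g
  6  $ C      d h d $        expand C ::= d h d
  7  $ d h d  d h d $        match d
Stack after step 7: $ d h (top = h).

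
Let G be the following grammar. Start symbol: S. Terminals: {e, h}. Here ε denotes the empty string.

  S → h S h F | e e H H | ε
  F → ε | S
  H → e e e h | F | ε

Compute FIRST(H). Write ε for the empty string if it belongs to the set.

{ε, e, h}

FIRST(S): from S→h S h F we get {h}; from S→e e H H we get {e}; from S→ε we get {ε}. So FIRST(S) = {ε, e, h}.
FIRST(F): from F→ε we get {ε}; from F→S we get {ε, e, h}. So FIRST(F) = {ε, e, h}.
FIRST(H): from H→e e e h we get {e}; from H→F we get {ε, e, h}; from H→ε we get {ε}. So FIRST(H) = {ε, e, h}.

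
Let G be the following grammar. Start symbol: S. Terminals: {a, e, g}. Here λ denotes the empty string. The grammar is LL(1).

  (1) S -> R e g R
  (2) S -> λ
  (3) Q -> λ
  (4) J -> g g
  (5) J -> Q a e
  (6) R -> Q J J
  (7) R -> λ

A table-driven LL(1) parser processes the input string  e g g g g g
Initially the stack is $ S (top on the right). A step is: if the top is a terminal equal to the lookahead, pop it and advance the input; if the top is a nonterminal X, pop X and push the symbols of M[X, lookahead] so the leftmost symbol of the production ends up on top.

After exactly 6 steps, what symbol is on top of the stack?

step 1: stack=$ S  input=e g g g g g $  — expand S -> R e g R
step 2: stack=$ R g e R  input=e g g g g g $  — expand R -> λ
step 3: stack=$ R g e  input=e g g g g g $  — match e
step 4: stack=$ R g  input=g g g g g $  — match g
step 5: stack=$ R  input=g g g g $  — expand R -> Q J J
step 6: stack=$ J J Q  input=g g g g $  — expand Q -> λ
Stack after step 6: $ J J (top = J).

J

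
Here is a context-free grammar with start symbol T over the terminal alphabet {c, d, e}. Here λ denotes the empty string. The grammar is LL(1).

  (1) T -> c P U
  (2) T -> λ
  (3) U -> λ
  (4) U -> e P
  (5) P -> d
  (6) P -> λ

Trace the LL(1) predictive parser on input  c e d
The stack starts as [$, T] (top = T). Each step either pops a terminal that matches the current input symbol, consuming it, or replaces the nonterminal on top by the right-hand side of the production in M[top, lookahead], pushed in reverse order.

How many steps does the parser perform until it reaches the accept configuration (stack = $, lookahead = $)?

step 1: stack=$ T  input=c e d $  — expand T -> c P U
step 2: stack=$ U P c  input=c e d $  — match c
step 3: stack=$ U P  input=e d $  — expand P -> λ
step 4: stack=$ U  input=e d $  — expand U -> e P
step 5: stack=$ P e  input=e d $  — match e
step 6: stack=$ P  input=d $  — expand P -> d
step 7: stack=$ d  input=d $  — match d
Accept reached after 7 steps.

7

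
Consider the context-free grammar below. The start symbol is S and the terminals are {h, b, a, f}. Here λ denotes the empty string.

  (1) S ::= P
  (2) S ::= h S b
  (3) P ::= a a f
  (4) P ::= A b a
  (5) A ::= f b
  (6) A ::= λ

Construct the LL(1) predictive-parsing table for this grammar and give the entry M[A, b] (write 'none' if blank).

A ::= λ

FIRST(A): from A::=f b we get {f}; from A::=λ we get {λ}. So FIRST(A) = {λ, f}.
FIRST(P): from P::=a a f we get {a}; from P::=A b a we get {b, f}. So FIRST(P) = {a, b, f}.
FIRST(S): from S::=P we get {a, b, f}; from S::=h S b we get {h}. So FIRST(S) = {a, b, f, h}.
FOLLOW(S) includes $ since S is the start symbol.
FOLLOW(A): in P::=A b a, A is followed by b a with FIRST {b}. Thus FOLLOW(A) = {b}.
For A ::= f b: FIRST(f b) = {f}, so it goes in M[A, t] for t ∈ {f}.
For A ::= λ: FIRST(λ) = {λ}, so it goes in M[A, t] for t ∈ {}; since λ ∈ FIRST, also for every t ∈ FOLLOW(A) = {b}.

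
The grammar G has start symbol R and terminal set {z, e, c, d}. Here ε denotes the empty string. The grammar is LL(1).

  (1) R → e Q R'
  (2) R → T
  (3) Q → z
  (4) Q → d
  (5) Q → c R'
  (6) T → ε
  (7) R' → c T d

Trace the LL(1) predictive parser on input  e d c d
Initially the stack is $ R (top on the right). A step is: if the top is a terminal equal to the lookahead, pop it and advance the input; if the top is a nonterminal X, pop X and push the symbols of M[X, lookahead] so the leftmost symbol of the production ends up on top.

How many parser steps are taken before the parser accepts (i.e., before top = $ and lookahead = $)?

     Stack     Input      Action
  1  $ R       e d c d $  expand R → e Q R'
  2  $ R' Q e  e d c d $  match e
  3  $ R' Q    d c d $    expand Q → d
  4  $ R' d    d c d $    match d
  5  $ R'      c d $      expand R' → c T d
  6  $ d T c   c d $      match c
  7  $ d T     d $        expand T → ε
  8  $ d       d $        match d
Accept reached after 8 steps.

8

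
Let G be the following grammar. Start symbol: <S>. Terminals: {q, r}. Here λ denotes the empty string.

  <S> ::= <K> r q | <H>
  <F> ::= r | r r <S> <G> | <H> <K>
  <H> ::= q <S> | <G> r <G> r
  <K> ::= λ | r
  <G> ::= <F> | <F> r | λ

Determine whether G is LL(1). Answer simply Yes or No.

FIRST(<S>) = {q, r}
FIRST(<F>) = {q, r}
FIRST(<H>) = {q, r}
FIRST(<K>) = {λ, r}
FIRST(<G>) = {λ, q, r}
FOLLOW(<S>) = {$, q, r}
FOLLOW(<F>) = {r}
FOLLOW(<H>) = {$, q, r}
FOLLOW(<K>) = {r}
FOLLOW(<G>) = {r}
Cell M[<F>, r] receives both <F> ::= r and <F> ::= r r <S> <G> and <F> ::= <H> <K> — the grammar is not LL(1).

No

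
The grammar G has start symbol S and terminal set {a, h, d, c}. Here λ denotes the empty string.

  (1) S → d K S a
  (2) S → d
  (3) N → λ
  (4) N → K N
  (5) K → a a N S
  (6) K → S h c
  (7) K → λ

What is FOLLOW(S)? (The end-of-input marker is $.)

FIRST(S) = {d}
FIRST(K) = {λ, a, d}  (via S h c)
FIRST(N) = {λ, a, d}  (via K N)
FOLLOW(S) includes $ since S is the start symbol.
FOLLOW(N): in N→K N, the suffix after N is empty (adds nothing new); in K→a a N S, N is followed by S with FIRST {d}. Thus FOLLOW(N) = {d}.
FOLLOW(K): in S→d K S a, K is followed by S a with FIRST {d}; in N→K N, K is followed by N with FIRST {λ, a, d}; in N→K N, the suffix after K is nullable, so FOLLOW(K) ⊇ FOLLOW(N) = {d}. Thus FOLLOW(K) = {a, d}.
FOLLOW(S): in S→d K S a, S is followed by a with FIRST {a}; in K→a a N S, the suffix after S is empty, so FOLLOW(S) ⊇ FOLLOW(K) = {a, d}; in K→S h c, S is followed by h c with FIRST {h}. Thus FOLLOW(S) = {$, a, d, h}.

{$, a, d, h}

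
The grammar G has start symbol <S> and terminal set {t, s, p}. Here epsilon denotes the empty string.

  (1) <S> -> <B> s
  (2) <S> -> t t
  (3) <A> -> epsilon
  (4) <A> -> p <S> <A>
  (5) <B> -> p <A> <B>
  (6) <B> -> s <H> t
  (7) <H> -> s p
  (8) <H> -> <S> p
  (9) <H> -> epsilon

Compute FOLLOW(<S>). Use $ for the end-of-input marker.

FIRST(<A>): from <A>->epsilon we get {epsilon}; from <A>->p <S> <A> we get {p}. So FIRST(<A>) = {epsilon, p}.
FIRST(<B>): from <B>->p <A> <B> we get {p}; from <B>->s <H> t we get {s}. So FIRST(<B>) = {p, s}.
FIRST(<S>): from <S>-><B> s we get {p, s}; from <S>->t t we get {t}. So FIRST(<S>) = {p, s, t}.
FIRST(<H>): from <H>->s p we get {s}; from <H>-><S> p we get {p, s, t}; from <H>->epsilon we get {epsilon}. So FIRST(<H>) = {epsilon, p, s, t}.
FOLLOW(<S>) includes $ since <S> is the start symbol.
FOLLOW(<A>): in <A>->p <S> <A>, the suffix after <A> is empty (adds nothing new); in <B>->p <A> <B>, <A> is followed by <B> with FIRST {p, s}. Thus FOLLOW(<A>) = {p, s}.
FOLLOW(<S>): in <A>->p <S> <A>, <S> is followed by <A> with FIRST {epsilon, p}; in <A>->p <S> <A>, the suffix after <S> is nullable, so FOLLOW(<S>) ⊇ FOLLOW(<A>) = {p, s}; in <H>-><S> p, <S> is followed by p with FIRST {p}. Thus FOLLOW(<S>) = {$, p, s}.
FOLLOW(<B>): in <S>-><B> s, <B> is followed by s with FIRST {s}; in <B>->p <A> <B>, the suffix after <B> is empty (adds nothing new). Thus FOLLOW(<B>) = {s}.
FOLLOW(<H>): in <B>->s <H> t, <H> is followed by t with FIRST {t}. Thus FOLLOW(<H>) = {t}.

{$, p, s}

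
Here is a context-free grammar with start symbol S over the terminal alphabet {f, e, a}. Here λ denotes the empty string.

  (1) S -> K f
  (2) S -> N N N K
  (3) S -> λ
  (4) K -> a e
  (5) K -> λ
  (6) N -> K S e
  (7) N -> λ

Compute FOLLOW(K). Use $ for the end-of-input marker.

{$, a, e, f}

FIRST(K): from K->a e we get {a}; from K->λ we get {λ}. So FIRST(K) = {λ, a}.
FIRST(S): from S->K f we get {a, f}; from S->N N N K we get {λ, a, e, f}; from S->λ we get {λ}. So FIRST(S) = {λ, a, e, f}.
FIRST(N): from N->K S e we get {a, e, f}; from N->λ we get {λ}. So FIRST(N) = {λ, a, e, f}.
FOLLOW(S) includes $ since S is the start symbol.
FOLLOW(S): in N->K S e, S is followed by e with FIRST {e}. Thus FOLLOW(S) = {$, e}.
FOLLOW(K): in S->K f, K is followed by f with FIRST {f}; in S->N N N K, the suffix after K is empty, so FOLLOW(K) ⊇ FOLLOW(S) = {$, e}; in N->K S e, K is followed by S e with FIRST {a, e, f}. Thus FOLLOW(K) = {$, a, e, f}.
FOLLOW(N): in S->N N N K (occurrence 1), N is followed by N N K with FIRST {λ, a, e, f}; in S->N N N K (occurrence 1), the suffix after N is nullable, so FOLLOW(N) ⊇ FOLLOW(S) = {$, e}; in S->N N N K (occurrence 2), N is followed by N K with FIRST {λ, a, e, f}; in S->N N N K (occurrence 2), the suffix after N is nullable, so FOLLOW(N) ⊇ FOLLOW(S) = {$, e}; in S->N N N K (occurrence 3), N is followed by K with FIRST {λ, a}; in S->N N N K (occurrence 3), the suffix after N is nullable, so FOLLOW(N) ⊇ FOLLOW(S) = {$, e}. Thus FOLLOW(N) = {$, a, e, f}.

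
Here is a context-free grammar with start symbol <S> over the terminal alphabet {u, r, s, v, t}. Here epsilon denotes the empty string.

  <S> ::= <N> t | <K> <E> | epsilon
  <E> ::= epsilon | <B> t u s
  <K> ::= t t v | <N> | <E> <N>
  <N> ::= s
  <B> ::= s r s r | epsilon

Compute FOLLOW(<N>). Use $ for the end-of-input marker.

{$, s, t}

FIRST(<N>): from <N>::=s we get {s}. So FIRST(<N>) = {s}.
FIRST(<B>): from <B>::=s r s r we get {s}; from <B>::=epsilon we get {epsilon}. So FIRST(<B>) = {epsilon, s}.
FIRST(<E>): from <E>::=epsilon we get {epsilon}; from <E>::=<B> t u s we get {s, t}. So FIRST(<E>) = {epsilon, s, t}.
FIRST(<K>): from <K>::=t t v we get {t}; from <K>::=<N> we get {s}; from <K>::=<E> <N> we get {s, t}. So FIRST(<K>) = {s, t}.
FIRST(<S>): from <S>::=<N> t we get {s}; from <S>::=<K> <E> we get {s, t}; from <S>::=epsilon we get {epsilon}. So FIRST(<S>) = {epsilon, s, t}.
FOLLOW(<S>) includes $ since <S> is the start symbol.
FOLLOW(<S>): <S> appears on no right-hand side. Thus FOLLOW(<S>) = {$}.
FOLLOW(<E>): in <S>::=<K> <E>, the suffix after <E> is empty, so FOLLOW(<E>) ⊇ FOLLOW(<S>) = {$}; in <K>::=<E> <N>, <E> is followed by <N> with FIRST {s}. Thus FOLLOW(<E>) = {$, s}.
FOLLOW(<K>): in <S>::=<K> <E>, <K> is followed by <E> with FIRST {epsilon, s, t}; in <S>::=<K> <E>, the suffix after <K> is nullable, so FOLLOW(<K>) ⊇ FOLLOW(<S>) = {$}. Thus FOLLOW(<K>) = {$, s, t}.
FOLLOW(<N>): in <S>::=<N> t, <N> is followed by t with FIRST {t}; in <K>::=<N>, the suffix after <N> is empty, so FOLLOW(<N>) ⊇ FOLLOW(<K>) = {$, s, t}; in <K>::=<E> <N>, the suffix after <N> is empty, so FOLLOW(<N>) ⊇ FOLLOW(<K>) = {$, s, t}. Thus FOLLOW(<N>) = {$, s, t}.
FOLLOW(<B>): in <E>::=<B> t u s, <B> is followed by t u s with FIRST {t}. Thus FOLLOW(<B>) = {t}.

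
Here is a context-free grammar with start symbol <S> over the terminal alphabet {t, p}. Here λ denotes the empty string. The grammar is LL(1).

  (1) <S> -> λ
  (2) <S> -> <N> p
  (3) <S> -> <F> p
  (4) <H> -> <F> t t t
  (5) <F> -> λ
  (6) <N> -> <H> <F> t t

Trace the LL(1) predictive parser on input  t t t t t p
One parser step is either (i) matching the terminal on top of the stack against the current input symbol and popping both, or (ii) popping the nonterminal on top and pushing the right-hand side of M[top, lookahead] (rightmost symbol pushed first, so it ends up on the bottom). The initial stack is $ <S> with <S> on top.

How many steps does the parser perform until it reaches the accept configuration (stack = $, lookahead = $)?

step 1: stack=$ <S>  input=t t t t t p $  — expand <S> -> <N> p
step 2: stack=$ p <N>  input=t t t t t p $  — expand <N> -> <H> <F> t t
step 3: stack=$ p t t <F> <H>  input=t t t t t p $  — expand <H> -> <F> t t t
step 4: stack=$ p t t <F> t t t <F>  input=t t t t t p $  — expand <F> -> λ
step 5: stack=$ p t t <F> t t t  input=t t t t t p $  — match t
step 6: stack=$ p t t <F> t t  input=t t t t p $  — match t
step 7: stack=$ p t t <F> t  input=t t t p $  — match t
step 8: stack=$ p t t <F>  input=t t p $  — expand <F> -> λ
step 9: stack=$ p t t  input=t t p $  — match t
step 10: stack=$ p t  input=t p $  — match t
step 11: stack=$ p  input=p $  — match p
Accept reached after 11 steps.

11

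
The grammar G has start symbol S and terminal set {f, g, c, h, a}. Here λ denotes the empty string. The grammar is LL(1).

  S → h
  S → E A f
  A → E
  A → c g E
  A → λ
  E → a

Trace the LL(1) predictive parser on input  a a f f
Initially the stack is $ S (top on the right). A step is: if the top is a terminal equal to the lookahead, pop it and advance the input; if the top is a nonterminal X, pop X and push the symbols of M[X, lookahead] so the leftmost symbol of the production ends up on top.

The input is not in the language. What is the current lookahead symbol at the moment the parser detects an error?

step 1: stack=$ S  input=a a f f $  — expand S → E A f
step 2: stack=$ f A E  input=a a f f $  — expand E → a
step 3: stack=$ f A a  input=a a f f $  — match a
step 4: stack=$ f A  input=a f f $  — expand A → E
step 5: stack=$ f E  input=a f f $  — expand E → a
step 6: stack=$ f a  input=a f f $  — match a
step 7: stack=$ f  input=f f $  — match f
step 8: stack=$  input=f $  — error: stack empty but input remains

f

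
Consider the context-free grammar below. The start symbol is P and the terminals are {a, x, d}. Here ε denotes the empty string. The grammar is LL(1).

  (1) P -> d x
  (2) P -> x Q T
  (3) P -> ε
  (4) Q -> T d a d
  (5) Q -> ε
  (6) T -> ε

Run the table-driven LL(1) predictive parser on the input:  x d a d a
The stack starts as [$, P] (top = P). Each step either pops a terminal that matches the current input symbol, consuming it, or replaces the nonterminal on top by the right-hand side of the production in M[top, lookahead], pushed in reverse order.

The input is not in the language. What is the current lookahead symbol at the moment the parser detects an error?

a

     Stack        Input        Action
  1  $ P          x d a d a $  expand P -> x Q T
  2  $ T Q x      x d a d a $  match x
  3  $ T Q        d a d a $    expand Q -> T d a d
  4  $ T d a d T  d a d a $    expand T -> ε
  5  $ T d a d    d a d a $    match d
  6  $ T d a      a d a $      match a
  7  $ T d        d a $        match d
  8  $ T          a $          error: M[T, a] is empty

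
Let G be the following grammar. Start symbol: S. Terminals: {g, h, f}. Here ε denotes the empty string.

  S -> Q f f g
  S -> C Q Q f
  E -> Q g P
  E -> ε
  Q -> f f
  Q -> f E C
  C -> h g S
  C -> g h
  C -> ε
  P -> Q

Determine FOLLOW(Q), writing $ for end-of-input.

{f, g, h}

FIRST(Q) = {f}
FIRST(C) = {ε, g, h}
FIRST(S) = {f, g, h}  (via Q f f g, C Q Q f)
FIRST(E) = {ε, f}  (via Q g P)
FIRST(P) = {f}  (via Q)
FOLLOW(S) includes $ since S is the start symbol.
FOLLOW(S): in C->h g S, the suffix after S is empty, so FOLLOW(S) ⊇ FOLLOW(C) = {f, g, h}. Thus FOLLOW(S) = {$, f, g, h}.
FOLLOW(E): in Q->f E C, E is followed by C with FIRST {ε, g, h}; in Q->f E C, the suffix after E is nullable, so FOLLOW(E) ⊇ FOLLOW(Q) = {f, g, h}. Thus FOLLOW(E) = {f, g, h}.
FOLLOW(P): in E->Q g P, the suffix after P is empty, so FOLLOW(P) ⊇ FOLLOW(E) = {f, g, h}. Thus FOLLOW(P) = {f, g, h}.
FOLLOW(Q): in S->Q f f g, Q is followed by f f g with FIRST {f}; in S->C Q Q f (occurrence 1), Q is followed by Q f with FIRST {f}; in S->C Q Q f (occurrence 2), Q is followed by f with FIRST {f}; in E->Q g P, Q is followed by g P with FIRST {g}; in P->Q, the suffix after Q is empty, so FOLLOW(Q) ⊇ FOLLOW(P) = {f, g, h}. Thus FOLLOW(Q) = {f, g, h}.
FOLLOW(C): in S->C Q Q f, C is followed by Q Q f with FIRST {f}; in Q->f E C, the suffix after C is empty, so FOLLOW(C) ⊇ FOLLOW(Q) = {f, g, h}. Thus FOLLOW(C) = {f, g, h}.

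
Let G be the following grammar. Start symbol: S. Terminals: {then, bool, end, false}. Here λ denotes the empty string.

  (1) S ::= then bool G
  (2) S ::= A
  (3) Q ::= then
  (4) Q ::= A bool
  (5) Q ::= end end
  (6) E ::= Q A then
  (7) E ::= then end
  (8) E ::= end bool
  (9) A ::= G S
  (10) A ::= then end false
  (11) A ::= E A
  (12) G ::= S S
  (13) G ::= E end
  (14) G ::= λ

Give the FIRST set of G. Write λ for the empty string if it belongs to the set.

FIRST(S): from S::=then bool G we get {then}; from S::=A we get {end, then}. So FIRST(S) = {end, then}.
FIRST(Q): from Q::=then we get {then}; from Q::=A bool we get {end, then}; from Q::=end end we get {end}. So FIRST(Q) = {end, then}.
FIRST(E): from E::=Q A then we get {end, then}; from E::=then end we get {then}; from E::=end bool we get {end}. So FIRST(E) = {end, then}.
FIRST(G): from G::=S S we get {end, then}; from G::=E end we get {end, then}; from G::=λ we get {λ}. So FIRST(G) = {λ, end, then}.
FIRST(A): from A::=G S we get {end, then}; from A::=then end false we get {then}; from A::=E A we get {end, then}. So FIRST(A) = {end, then}.

{λ, end, then}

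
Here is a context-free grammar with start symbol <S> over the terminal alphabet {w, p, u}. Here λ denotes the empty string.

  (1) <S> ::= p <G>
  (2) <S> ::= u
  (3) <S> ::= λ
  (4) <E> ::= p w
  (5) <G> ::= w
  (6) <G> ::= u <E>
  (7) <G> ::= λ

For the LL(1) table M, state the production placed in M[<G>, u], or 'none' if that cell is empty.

<G> ::= u <E>

FIRST(<S>) = {λ, p, u}
FIRST(<E>) = {p}
FIRST(<G>) = {λ, u, w}
FOLLOW(<S>) includes $ since <S> is the start symbol.
FOLLOW(<S>): <S> appears on no right-hand side. Thus FOLLOW(<S>) = {$}.
FOLLOW(<G>): in <S>::=p <G>, the suffix after <G> is empty, so FOLLOW(<G>) ⊇ FOLLOW(<S>) = {$}. Thus FOLLOW(<G>) = {$}.
For <G> ::= w: FIRST(w) = {w}, so it goes in M[<G>, t] for t ∈ {w}.
For <G> ::= u <E>: FIRST(u <E>) = {u}, so it goes in M[<G>, t] for t ∈ {u}.
For <G> ::= λ: FIRST(λ) = {λ}, so it goes in M[<G>, t] for t ∈ {}; since λ ∈ FIRST, also for every t ∈ FOLLOW(<G>) = {$}.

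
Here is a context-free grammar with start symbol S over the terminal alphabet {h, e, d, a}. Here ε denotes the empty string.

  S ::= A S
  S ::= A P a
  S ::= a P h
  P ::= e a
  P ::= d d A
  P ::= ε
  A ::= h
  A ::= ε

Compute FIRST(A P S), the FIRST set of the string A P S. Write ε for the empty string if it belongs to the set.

{a, d, e, h}

FIRST(P) = {ε, d, e}
FIRST(A) = {ε, h}
FIRST(S) = {a, d, e, h}  (via A S, A P a)
FIRST(A P S): take FIRST of each symbol in turn, carrying on past any symbol whose FIRST contains ε; result {a, d, e, h}.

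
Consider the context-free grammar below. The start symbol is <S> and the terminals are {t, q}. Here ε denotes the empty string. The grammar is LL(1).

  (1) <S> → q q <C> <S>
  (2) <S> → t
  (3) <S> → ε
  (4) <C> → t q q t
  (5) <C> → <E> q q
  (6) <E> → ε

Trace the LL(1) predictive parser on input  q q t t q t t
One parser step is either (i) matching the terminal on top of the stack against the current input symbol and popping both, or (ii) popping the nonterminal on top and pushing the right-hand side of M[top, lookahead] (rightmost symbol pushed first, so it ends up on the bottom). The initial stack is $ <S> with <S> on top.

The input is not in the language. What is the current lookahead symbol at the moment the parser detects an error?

t

     Stack          Input            Action
  1  $ <S>          q q t t q t t $  expand <S> → q q <C> <S>
  2  $ <S> <C> q q  q q t t q t t $  match q
  3  $ <S> <C> q    q t t q t t $    match q
  4  $ <S> <C>      t t q t t $      expand <C> → t q q t
  5  $ <S> t q q t  t t q t t $      match t
  6  $ <S> t q q    t q t t $        error: top is terminal q but lookahead is t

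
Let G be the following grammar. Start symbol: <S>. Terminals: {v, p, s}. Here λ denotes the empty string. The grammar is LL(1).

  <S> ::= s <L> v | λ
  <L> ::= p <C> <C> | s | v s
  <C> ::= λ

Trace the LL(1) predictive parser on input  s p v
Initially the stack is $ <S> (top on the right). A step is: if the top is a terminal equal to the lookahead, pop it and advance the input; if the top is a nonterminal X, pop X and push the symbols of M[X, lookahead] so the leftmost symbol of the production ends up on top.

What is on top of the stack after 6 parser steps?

     Stack          Input    Action
  1  $ <S>          s p v $  expand <S> ::= s <L> v
  2  $ v <L> s      s p v $  match s
  3  $ v <L>        p v $    expand <L> ::= p <C> <C>
  4  $ v <C> <C> p  p v $    match p
  5  $ v <C> <C>    v $      expand <C> ::= λ
  6  $ v <C>        v $      expand <C> ::= λ
Stack after step 6: $ v (top = v).

v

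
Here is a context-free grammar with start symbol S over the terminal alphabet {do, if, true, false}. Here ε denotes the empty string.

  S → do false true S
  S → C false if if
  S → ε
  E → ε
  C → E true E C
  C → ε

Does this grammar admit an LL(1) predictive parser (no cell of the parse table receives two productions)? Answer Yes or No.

FIRST(S) = {ε, do, false, true}
FIRST(E) = {ε}
FIRST(C) = {ε, true}
FOLLOW(S) = {$}
FOLLOW(E) = {false, true}
FOLLOW(C) = {false}
Each cell of M receives at most one production.

Yes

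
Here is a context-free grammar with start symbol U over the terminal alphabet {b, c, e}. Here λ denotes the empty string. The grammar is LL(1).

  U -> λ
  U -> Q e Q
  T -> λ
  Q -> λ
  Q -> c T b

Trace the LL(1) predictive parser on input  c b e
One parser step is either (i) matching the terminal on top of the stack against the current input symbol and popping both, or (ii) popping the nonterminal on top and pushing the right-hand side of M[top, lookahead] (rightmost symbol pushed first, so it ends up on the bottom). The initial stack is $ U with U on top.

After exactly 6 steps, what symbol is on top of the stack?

Q

step 1: stack=$ U  input=c b e $  — expand U -> Q e Q
step 2: stack=$ Q e Q  input=c b e $  — expand Q -> c T b
step 3: stack=$ Q e b T c  input=c b e $  — match c
step 4: stack=$ Q e b T  input=b e $  — expand T -> λ
step 5: stack=$ Q e b  input=b e $  — match b
step 6: stack=$ Q e  input=e $  — match e
Stack after step 6: $ Q (top = Q).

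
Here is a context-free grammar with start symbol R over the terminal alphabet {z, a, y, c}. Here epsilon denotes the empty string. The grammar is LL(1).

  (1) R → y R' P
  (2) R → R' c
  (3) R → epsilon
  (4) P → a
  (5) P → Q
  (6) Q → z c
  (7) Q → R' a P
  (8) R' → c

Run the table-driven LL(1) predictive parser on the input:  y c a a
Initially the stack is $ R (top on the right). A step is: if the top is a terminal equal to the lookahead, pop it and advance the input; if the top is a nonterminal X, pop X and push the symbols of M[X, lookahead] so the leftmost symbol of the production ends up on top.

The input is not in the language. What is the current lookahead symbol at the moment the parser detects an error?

     Stack     Input      Action
  1  $ R       y c a a $  expand R → y R' P
  2  $ P R' y  y c a a $  match y
  3  $ P R'    c a a $    expand R' → c
  4  $ P c     c a a $    match c
  5  $ P       a a $      expand P → a
  6  $ a       a a $      match a
  7  $         a $        error: stack empty but input remains

a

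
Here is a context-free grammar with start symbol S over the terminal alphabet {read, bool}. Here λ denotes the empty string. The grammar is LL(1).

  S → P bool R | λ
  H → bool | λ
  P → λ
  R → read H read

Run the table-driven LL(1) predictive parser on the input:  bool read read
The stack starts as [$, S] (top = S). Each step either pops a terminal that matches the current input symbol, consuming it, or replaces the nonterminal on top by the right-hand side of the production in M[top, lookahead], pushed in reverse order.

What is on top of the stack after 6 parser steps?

     Stack          Input             Action
  1  $ S            bool read read $  expand S → P bool R
  2  $ R bool P     bool read read $  expand P → λ
  3  $ R bool       bool read read $  match bool
  4  $ R            read read $       expand R → read H read
  5  $ read H read  read read $       match read
  6  $ read H       read $            expand H → λ
Stack after step 6: $ read (top = read).

read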